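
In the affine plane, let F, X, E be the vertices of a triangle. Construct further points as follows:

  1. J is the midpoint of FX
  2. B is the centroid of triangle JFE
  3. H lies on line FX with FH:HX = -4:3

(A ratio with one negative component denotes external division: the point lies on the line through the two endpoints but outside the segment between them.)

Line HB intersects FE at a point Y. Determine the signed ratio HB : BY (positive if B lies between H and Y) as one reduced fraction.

HB:BY = 23

Choose coordinates F = (0, 0), X = (1, 0), E = (0, 1).
1. J is the midpoint of FX ⇒ J = (1/2, 0)
2. B is the centroid of triangle JFE ⇒ B = (1/6, 1/3)
3. H lies on line FX with FH:HX = -4:3 ⇒ H = (4, 0)
line HB meets FE at Y = (0, 8/23)
B = H + t·(Y−H) with t = 23/24, so HB:BY = 23/24:1/24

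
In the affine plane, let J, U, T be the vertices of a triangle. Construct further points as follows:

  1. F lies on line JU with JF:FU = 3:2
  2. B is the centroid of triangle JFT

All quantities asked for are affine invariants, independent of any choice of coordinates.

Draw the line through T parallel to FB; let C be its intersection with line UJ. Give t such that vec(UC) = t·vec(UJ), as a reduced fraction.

t = -1/5

Set J = (0, 0), U = (1, 0), T = (0, 1); any affine frame gives the same invariant.
1. F lies on line JU with JF:FU = 3:2 ⇒ F = (3/5, 0)
2. B is the centroid of triangle JFT ⇒ B = (1/5, 1/3)
through T parallel to FB: direction (-2/5, 1/3); meets UJ at C = (6/5, 0)
C = U + t·(J−U) with t = -1/5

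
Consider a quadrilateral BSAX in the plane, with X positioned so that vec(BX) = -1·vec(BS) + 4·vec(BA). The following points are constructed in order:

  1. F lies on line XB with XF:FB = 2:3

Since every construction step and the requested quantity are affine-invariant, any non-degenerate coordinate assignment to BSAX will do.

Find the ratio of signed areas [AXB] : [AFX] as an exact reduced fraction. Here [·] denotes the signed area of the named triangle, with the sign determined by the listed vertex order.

Set B = (0, 0), S = (1, 0), A = (0, 1), X = (-1, 4); any affine frame gives the same invariant.
1. F lies on line XB with XF:FB = 2:3 ⇒ F = (-3/5, 12/5)
2·[AXB] = 1, 2·[AFX] = -2/5
[AXB]:[AFX] = 1:-2/5 = -5/2

[AXB]:[AFX] = -5/2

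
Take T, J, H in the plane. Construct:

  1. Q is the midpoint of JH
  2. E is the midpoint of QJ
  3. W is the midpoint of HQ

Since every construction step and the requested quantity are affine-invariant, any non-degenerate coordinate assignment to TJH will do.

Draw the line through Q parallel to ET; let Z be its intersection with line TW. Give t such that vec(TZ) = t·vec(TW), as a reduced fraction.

t = 1/2

Work in coordinates with T = (0, 0), J = (1, 0), H = (0, 1).
1. Q is the midpoint of JH ⇒ Q = (1/2, 1/2)
2. E is the midpoint of QJ ⇒ E = (3/4, 1/4)
3. W is the midpoint of HQ ⇒ W = (1/4, 3/4)
through Q parallel to ET: direction (-3/4, -1/4); meets TW at Z = (1/8, 3/8)
Z = T + t·(W−T) with t = 1/2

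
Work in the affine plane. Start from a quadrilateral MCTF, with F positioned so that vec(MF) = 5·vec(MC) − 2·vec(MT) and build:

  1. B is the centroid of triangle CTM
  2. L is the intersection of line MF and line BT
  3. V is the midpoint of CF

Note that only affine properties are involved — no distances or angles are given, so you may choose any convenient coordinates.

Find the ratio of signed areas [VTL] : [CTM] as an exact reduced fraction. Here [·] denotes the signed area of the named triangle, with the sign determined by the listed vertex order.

Assign M = (0, 0), C = (1, 0), T = (0, 1), F = (5, -2) — the answer is frame-independent, so this choice is without loss of generality.
1. B is the centroid of triangle CTM ⇒ B = (1/3, 1/3)
2. L is the intersection of line MF and line BT ⇒ L = (5/8, -1/4)
3. V is the midpoint of CF ⇒ V = (3, -1)
2·[VTL] = 5/2, 2·[CTM] = 1
[VTL]:[CTM] = 5/2:1 = 5/2

[VTL]:[CTM] = 5/2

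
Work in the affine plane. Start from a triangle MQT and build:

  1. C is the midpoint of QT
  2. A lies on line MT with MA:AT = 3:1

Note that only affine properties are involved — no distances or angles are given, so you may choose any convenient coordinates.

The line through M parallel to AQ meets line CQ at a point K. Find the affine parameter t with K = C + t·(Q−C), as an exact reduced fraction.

Set M = (0, 0), Q = (1, 0), T = (0, 1); any affine frame gives the same invariant.
1. C is the midpoint of QT ⇒ C = (1/2, 1/2)
2. A lies on line MT with MA:AT = 3:1 ⇒ A = (0, 3/4)
through M parallel to AQ: direction (1, -3/4); meets CQ at K = (4, -3)
K = C + t·(Q−C) with t = 7

t = 7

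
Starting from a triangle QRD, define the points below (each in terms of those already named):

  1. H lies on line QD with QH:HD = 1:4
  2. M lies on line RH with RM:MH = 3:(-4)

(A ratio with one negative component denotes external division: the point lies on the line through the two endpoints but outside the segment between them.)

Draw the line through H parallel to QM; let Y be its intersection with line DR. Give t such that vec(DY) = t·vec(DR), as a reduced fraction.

Choose coordinates Q = (0, 0), R = (1, 0), D = (0, 1).
1. H lies on line QD with QH:HD = 1:4 ⇒ H = (0, 1/5)
2. M lies on line RH with RM:MH = 3:(-4) ⇒ M = (4, -3/5)
through H parallel to QM: direction (4, -3/5); meets DR at Y = (16/17, 1/17)
Y = D + t·(R−D) with t = 16/17

t = 16/17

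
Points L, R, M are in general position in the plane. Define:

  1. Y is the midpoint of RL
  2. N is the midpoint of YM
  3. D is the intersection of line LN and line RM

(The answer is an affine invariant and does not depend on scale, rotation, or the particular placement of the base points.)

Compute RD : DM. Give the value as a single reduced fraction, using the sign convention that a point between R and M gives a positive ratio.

RD:DM = 2

Set L = (0, 0), R = (1, 0), M = (0, 1); any affine frame gives the same invariant.
1. Y is the midpoint of RL ⇒ Y = (1/2, 0)
2. N is the midpoint of YM ⇒ N = (1/4, 1/2)
3. D is the intersection of line LN and line RM ⇒ D = (1/3, 2/3)
D = R + t·(M−R) with t = 2/3, so RD:DM = t:(1−t) = 2/3:1/3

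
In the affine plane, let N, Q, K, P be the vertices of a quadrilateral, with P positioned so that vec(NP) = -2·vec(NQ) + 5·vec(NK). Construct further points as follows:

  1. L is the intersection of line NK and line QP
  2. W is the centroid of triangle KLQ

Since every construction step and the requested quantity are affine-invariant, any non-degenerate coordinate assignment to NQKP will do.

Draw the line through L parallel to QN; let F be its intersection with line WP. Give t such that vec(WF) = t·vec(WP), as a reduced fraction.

t = 7/37

Assign N = (0, 0), Q = (1, 0), K = (0, 1), P = (-2, 5) — the answer is frame-independent, so this choice is without loss of generality.
1. L is the intersection of line NK and line QP ⇒ L = (0, 5/3)
2. W is the centroid of triangle KLQ ⇒ W = (1/3, 8/9)
through L parallel to QN: direction (-1, 0); meets WP at F = (-4/37, 5/3)
F = W + t·(P−W) with t = 7/37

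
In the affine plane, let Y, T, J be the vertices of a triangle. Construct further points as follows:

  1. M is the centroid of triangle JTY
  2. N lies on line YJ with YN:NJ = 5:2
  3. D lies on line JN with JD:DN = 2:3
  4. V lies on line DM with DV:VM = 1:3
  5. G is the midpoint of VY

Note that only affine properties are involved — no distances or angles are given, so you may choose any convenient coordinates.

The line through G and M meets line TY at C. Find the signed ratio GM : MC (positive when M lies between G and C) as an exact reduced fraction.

Choose coordinates Y = (0, 0), T = (1, 0), J = (0, 1).
1. M is the centroid of triangle JTY ⇒ M = (1/3, 1/3)
2. N lies on line YJ with YN:NJ = 5:2 ⇒ N = (0, 5/7)
3. D lies on line JN with JD:DN = 2:3 ⇒ D = (0, 31/35)
4. V lies on line DM with DV:VM = 1:3 ⇒ V = (1/12, 157/210)
5. G is the midpoint of VY ⇒ G = (1/24, 157/420)
line GM meets TY at C = (93/34, 0)
M = G + t·(C−G) with t = 17/157, so GM:MC = 17/157:140/157

GM:MC = 17/140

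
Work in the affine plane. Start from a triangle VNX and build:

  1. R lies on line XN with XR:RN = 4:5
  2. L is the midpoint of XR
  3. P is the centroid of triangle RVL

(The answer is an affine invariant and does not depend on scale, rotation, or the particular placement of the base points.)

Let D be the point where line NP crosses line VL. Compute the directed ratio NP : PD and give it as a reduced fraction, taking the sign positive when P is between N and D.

Work in coordinates with V = (0, 0), N = (1, 0), X = (0, 1).
1. R lies on line XN with XR:RN = 4:5 ⇒ R = (4/9, 5/9)
2. L is the midpoint of XR ⇒ L = (2/9, 7/9)
3. P is the centroid of triangle RVL ⇒ P = (2/9, 4/9)
line NP meets VL at D = (8/57, 28/57)
P = N + t·(D−N) with t = 19/21, so NP:PD = 19/21:2/21

NP:PD = 19/2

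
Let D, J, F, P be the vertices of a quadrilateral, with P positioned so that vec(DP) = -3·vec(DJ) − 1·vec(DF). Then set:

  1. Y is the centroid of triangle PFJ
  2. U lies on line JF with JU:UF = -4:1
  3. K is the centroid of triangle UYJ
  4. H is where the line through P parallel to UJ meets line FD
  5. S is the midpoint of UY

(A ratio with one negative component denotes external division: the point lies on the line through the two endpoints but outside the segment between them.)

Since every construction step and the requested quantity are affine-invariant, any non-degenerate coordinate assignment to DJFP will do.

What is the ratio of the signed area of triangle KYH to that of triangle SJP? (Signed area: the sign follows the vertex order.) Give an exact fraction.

Set D = (0, 0), J = (1, 0), F = (0, 1), P = (-3, -1); any affine frame gives the same invariant.
1. Y is the centroid of triangle PFJ ⇒ Y = (-2/3, 0)
2. U lies on line JF with JU:UF = -4:1 ⇒ U = (-1/3, 4/3)
3. K is the centroid of triangle UYJ ⇒ K = (0, 4/9)
4. H is where the line through P parallel to UJ meets line FD ⇒ H = (0, -4)
5. S is the midpoint of UY ⇒ S = (-1/2, 2/3)
2·[KYH] = 80/27, 2·[SJP] = -25/6
[KYH]:[SJP] = 80/27:-25/6 = -32/45

[KYH]:[SJP] = -32/45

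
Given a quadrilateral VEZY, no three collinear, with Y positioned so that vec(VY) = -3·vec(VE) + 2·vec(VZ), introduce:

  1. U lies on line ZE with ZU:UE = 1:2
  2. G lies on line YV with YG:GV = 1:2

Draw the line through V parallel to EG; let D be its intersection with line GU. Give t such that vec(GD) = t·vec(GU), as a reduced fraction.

t = -6/5

Set V = (0, 0), E = (1, 0), Z = (0, 1), Y = (-3, 2); any affine frame gives the same invariant.
1. U lies on line ZE with ZU:UE = 1:2 ⇒ U = (1/3, 2/3)
2. G lies on line YV with YG:GV = 1:2 ⇒ G = (-2, 4/3)
through V parallel to EG: direction (-3, 4/3); meets GU at D = (-24/5, 32/15)
D = G + t·(U−G) with t = -6/5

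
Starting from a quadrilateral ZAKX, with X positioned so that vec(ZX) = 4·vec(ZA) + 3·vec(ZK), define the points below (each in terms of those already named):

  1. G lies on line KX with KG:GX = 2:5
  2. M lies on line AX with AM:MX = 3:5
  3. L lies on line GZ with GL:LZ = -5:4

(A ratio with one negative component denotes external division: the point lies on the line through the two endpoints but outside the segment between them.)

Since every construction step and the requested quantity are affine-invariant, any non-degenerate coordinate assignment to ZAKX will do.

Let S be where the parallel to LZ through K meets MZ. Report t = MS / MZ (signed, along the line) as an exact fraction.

Work in coordinates with Z = (0, 0), A = (1, 0), K = (0, 1), X = (4, 3).
1. G lies on line KX with KG:GX = 2:5 ⇒ G = (8/7, 11/7)
2. M lies on line AX with AM:MX = 3:5 ⇒ M = (17/8, 9/8)
3. L lies on line GZ with GL:LZ = -5:4 ⇒ L = (-32/7, -44/7)
through K parallel to LZ: direction (32/7, 44/7); meets MZ at S = (-136/115, -72/115)
S = M + t·(Z−M) with t = 179/115

t = 179/115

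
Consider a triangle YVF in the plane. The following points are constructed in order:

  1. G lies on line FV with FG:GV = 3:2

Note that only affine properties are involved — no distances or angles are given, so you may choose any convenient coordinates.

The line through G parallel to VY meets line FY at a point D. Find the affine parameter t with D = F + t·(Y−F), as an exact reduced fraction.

t = 3/5

Set Y = (0, 0), V = (1, 0), F = (0, 1); any affine frame gives the same invariant.
1. G lies on line FV with FG:GV = 3:2 ⇒ G = (3/5, 2/5)
through G parallel to VY: direction (-1, 0); meets FY at D = (0, 2/5)
D = F + t·(Y−F) with t = 3/5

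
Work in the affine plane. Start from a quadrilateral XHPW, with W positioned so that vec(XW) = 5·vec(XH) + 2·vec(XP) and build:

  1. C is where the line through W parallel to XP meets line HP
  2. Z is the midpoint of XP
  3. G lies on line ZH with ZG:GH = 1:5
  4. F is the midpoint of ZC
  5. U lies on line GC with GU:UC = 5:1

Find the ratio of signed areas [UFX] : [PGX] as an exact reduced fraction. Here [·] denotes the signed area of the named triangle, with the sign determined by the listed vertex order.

Set X = (0, 0), H = (1, 0), P = (0, 1), W = (5, 2); any affine frame gives the same invariant.
1. C is where the line through W parallel to XP meets line HP ⇒ C = (5, -4)
2. Z is the midpoint of XP ⇒ Z = (0, 1/2)
3. G lies on line ZH with ZG:GH = 1:5 ⇒ G = (1/6, 5/12)
4. F is the midpoint of ZC ⇒ F = (5/2, -7/4)
5. U lies on line GC with GU:UC = 5:1 ⇒ U = (151/36, -235/72)
2·[UFX] = 59/72, 2·[PGX] = -1/6
[UFX]:[PGX] = 59/72:-1/6 = -59/12

[UFX]:[PGX] = -59/12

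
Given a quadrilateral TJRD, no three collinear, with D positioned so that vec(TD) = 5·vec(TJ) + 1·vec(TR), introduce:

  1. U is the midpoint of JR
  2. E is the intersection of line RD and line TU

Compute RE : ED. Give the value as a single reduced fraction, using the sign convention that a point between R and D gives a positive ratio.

Choose coordinates T = (0, 0), J = (1, 0), R = (0, 1), D = (5, 1).
1. U is the midpoint of JR ⇒ U = (1/2, 1/2)
2. E is the intersection of line RD and line TU ⇒ E = (1, 1)
E = R + t·(D−R) with t = 1/5, so RE:ED = t:(1−t) = 1/5:4/5

RE:ED = 1/4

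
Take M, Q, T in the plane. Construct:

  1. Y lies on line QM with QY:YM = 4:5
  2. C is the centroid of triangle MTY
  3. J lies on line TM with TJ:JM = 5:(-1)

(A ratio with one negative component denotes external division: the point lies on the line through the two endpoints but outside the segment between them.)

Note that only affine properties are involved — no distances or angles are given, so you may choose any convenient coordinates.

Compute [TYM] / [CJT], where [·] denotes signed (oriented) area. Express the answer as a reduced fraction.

Set M = (0, 0), Q = (1, 0), T = (0, 1); any affine frame gives the same invariant.
1. Y lies on line QM with QY:YM = 4:5 ⇒ Y = (5/9, 0)
2. C is the centroid of triangle MTY ⇒ C = (5/27, 1/3)
3. J lies on line TM with TJ:JM = 5:(-1) ⇒ J = (0, -1/4)
2·[TYM] = -5/9, 2·[CJT] = -25/108
[TYM]:[CJT] = -5/9:-25/108 = 12/5

[TYM]:[CJT] = 12/5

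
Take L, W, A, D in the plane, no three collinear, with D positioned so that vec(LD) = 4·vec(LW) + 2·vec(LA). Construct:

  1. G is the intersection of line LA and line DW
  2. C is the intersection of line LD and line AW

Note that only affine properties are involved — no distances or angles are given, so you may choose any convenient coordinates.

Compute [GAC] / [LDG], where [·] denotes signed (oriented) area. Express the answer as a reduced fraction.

Assign L = (0, 0), W = (1, 0), A = (0, 1), D = (4, 2) — the answer is frame-independent, so this choice is without loss of generality.
1. G is the intersection of line LA and line DW ⇒ G = (0, -2/3)
2. C is the intersection of line LD and line AW ⇒ C = (2/3, 1/3)
2·[GAC] = -10/9, 2·[LDG] = -8/3
[GAC]:[LDG] = -10/9:-8/3 = 5/12

[GAC]:[LDG] = 5/12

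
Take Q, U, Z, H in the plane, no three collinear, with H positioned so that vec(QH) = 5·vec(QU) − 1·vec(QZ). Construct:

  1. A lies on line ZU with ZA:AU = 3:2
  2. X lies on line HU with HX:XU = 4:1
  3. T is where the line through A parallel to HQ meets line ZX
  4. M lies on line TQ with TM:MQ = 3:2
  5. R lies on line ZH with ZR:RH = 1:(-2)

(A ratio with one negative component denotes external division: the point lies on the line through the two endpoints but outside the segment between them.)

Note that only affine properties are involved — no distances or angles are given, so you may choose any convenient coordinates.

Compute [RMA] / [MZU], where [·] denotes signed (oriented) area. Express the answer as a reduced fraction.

[RMA]:[MZU] = -197/45

Choose coordinates Q = (0, 0), U = (1, 0), Z = (0, 1), H = (5, -1).
1. A lies on line ZU with ZA:AU = 3:2 ⇒ A = (3/5, 2/5)
2. X lies on line HU with HX:XU = 4:1 ⇒ X = (9/5, -1/5)
3. T is where the line through A parallel to HQ meets line ZX ⇒ T = (36/35, 11/35)
4. M lies on line TQ with TM:MQ = 3:2 ⇒ M = (72/175, 22/175)
5. R lies on line ZH with ZR:RH = 1:(-2) ⇒ R = (-5, 3)
2·[RMA] = 1773/875, 2·[MZU] = -81/175
[RMA]:[MZU] = 1773/875:-81/175 = -197/45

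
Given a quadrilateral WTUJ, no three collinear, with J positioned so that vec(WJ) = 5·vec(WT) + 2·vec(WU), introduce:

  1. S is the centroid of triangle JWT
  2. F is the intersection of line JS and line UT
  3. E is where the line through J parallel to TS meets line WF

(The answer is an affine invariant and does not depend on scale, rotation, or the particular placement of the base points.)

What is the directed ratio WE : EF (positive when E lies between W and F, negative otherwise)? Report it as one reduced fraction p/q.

WE:EF = -13/9

Choose coordinates W = (0, 0), T = (1, 0), U = (0, 1), J = (5, 2).
1. S is the centroid of triangle JWT ⇒ S = (2, 2/3)
2. F is the intersection of line JS and line UT ⇒ F = (11/13, 2/13)
3. E is where the line through J parallel to TS meets line WF ⇒ E = (11/4, 1/2)
E = W + t·(F−W) with t = 13/4, so WE:EF = t:(1−t) = 13/4:-9/4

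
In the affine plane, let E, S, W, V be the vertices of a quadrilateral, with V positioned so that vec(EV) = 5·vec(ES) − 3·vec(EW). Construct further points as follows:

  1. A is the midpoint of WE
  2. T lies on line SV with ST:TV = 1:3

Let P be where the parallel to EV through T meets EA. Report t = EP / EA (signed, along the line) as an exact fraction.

Assign E = (0, 0), S = (1, 0), W = (0, 1), V = (5, -3) — the answer is frame-independent, so this choice is without loss of generality.
1. A is the midpoint of WE ⇒ A = (0, 1/2)
2. T lies on line SV with ST:TV = 1:3 ⇒ T = (2, -3/4)
through T parallel to EV: direction (5, -3); meets EA at P = (0, 9/20)
P = E + t·(A−E) with t = 9/10

t = 9/10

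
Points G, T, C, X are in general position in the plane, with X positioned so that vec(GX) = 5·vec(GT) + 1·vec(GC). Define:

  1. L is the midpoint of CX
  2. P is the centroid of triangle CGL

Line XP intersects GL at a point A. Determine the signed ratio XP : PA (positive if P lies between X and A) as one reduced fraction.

Work in coordinates with G = (0, 0), T = (1, 0), C = (0, 1), X = (5, 1).
1. L is the midpoint of CX ⇒ L = (5/2, 1)
2. P is the centroid of triangle CGL ⇒ P = (5/6, 2/3)
line XP meets GL at A = (15/8, 3/4)
P = X + t·(A−X) with t = 4/3, so XP:PA = 4/3:-1/3

XP:PA = -4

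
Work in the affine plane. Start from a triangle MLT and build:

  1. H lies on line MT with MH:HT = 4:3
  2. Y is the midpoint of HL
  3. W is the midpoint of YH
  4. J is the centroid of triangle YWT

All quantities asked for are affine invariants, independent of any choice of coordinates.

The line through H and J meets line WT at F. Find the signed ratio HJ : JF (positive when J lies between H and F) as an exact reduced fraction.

Choose coordinates M = (0, 0), L = (1, 0), T = (0, 1).
1. H lies on line MT with MH:HT = 4:3 ⇒ H = (0, 4/7)
2. Y is the midpoint of HL ⇒ Y = (1/2, 2/7)
3. W is the midpoint of YH ⇒ W = (1/4, 3/7)
4. J is the centroid of triangle YWT ⇒ J = (1/4, 4/7)
line HJ meets WT at F = (3/16, 4/7)
J = H + t·(F−H) with t = 4/3, so HJ:JF = 4/3:-1/3

HJ:JF = -4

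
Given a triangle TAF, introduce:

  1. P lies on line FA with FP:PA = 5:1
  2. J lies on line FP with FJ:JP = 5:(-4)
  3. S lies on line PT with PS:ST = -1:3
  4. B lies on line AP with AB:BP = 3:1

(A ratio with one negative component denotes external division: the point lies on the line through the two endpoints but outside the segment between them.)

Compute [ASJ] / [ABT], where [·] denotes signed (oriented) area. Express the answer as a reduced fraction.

[ASJ]:[ABT] = -38/3

Assign T = (0, 0), A = (1, 0), F = (0, 1) — the answer is frame-independent, so this choice is without loss of generality.
1. P lies on line FA with FP:PA = 5:1 ⇒ P = (5/6, 1/6)
2. J lies on line FP with FJ:JP = 5:(-4) ⇒ J = (25/6, -19/6)
3. S lies on line PT with PS:ST = -1:3 ⇒ S = (5/4, 1/4)
4. B lies on line AP with AB:BP = 3:1 ⇒ B = (7/8, 1/8)
2·[ASJ] = -19/12, 2·[ABT] = 1/8
[ASJ]:[ABT] = -19/12:1/8 = -38/3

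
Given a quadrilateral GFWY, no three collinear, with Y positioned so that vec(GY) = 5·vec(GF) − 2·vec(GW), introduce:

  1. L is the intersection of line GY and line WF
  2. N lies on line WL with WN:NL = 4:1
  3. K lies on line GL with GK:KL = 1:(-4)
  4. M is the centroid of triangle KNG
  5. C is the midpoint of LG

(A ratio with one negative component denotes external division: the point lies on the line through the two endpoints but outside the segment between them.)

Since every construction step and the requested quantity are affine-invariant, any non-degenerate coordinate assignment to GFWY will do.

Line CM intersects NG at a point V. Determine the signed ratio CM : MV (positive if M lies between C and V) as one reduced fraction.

Assign G = (0, 0), F = (1, 0), W = (0, 1), Y = (5, -2) — the answer is frame-independent, so this choice is without loss of generality.
1. L is the intersection of line GY and line WF ⇒ L = (5/3, -2/3)
2. N lies on line WL with WN:NL = 4:1 ⇒ N = (4/3, -1/3)
3. K lies on line GL with GK:KL = 1:(-4) ⇒ K = (-5/9, 2/9)
4. M is the centroid of triangle KNG ⇒ M = (7/27, -1/27)
5. C is the midpoint of LG ⇒ C = (5/6, -1/3)
line CM meets NG at V = (4/11, -1/11)
M = C + t·(V−C) with t = 11/9, so CM:MV = 11/9:-2/9

CM:MV = -11/2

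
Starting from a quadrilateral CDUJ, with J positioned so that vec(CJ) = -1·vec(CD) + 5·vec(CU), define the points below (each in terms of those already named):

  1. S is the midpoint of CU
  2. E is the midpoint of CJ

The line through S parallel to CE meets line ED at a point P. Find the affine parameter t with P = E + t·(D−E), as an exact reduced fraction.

Work in coordinates with C = (0, 0), D = (1, 0), U = (0, 1), J = (-1, 5).
1. S is the midpoint of CU ⇒ S = (0, 1/2)
2. E is the midpoint of CJ ⇒ E = (-1/2, 5/2)
through S parallel to CE: direction (-1/2, 5/2); meets ED at P = (-7/20, 9/4)
P = E + t·(D−E) with t = 1/10

t = 1/10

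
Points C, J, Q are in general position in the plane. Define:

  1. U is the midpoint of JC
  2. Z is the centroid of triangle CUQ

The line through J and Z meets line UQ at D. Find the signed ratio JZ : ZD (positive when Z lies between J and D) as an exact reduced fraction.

Assign C = (0, 0), J = (1, 0), Q = (0, 1) — the answer is frame-independent, so this choice is without loss of generality.
1. U is the midpoint of JC ⇒ U = (1/2, 0)
2. Z is the centroid of triangle CUQ ⇒ Z = (1/6, 1/3)
line JZ meets UQ at D = (3/8, 1/4)
Z = J + t·(D−J) with t = 4/3, so JZ:ZD = 4/3:-1/3

JZ:ZD = -4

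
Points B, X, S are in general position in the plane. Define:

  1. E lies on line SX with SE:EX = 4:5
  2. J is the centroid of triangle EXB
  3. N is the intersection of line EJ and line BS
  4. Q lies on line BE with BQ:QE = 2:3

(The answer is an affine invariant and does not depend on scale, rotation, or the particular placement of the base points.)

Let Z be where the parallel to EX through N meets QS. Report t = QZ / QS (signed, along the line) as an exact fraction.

t = 23/3

Work in coordinates with B = (0, 0), X = (1, 0), S = (0, 1).
1. E lies on line SX with SE:EX = 4:5 ⇒ E = (4/9, 5/9)
2. J is the centroid of triangle EXB ⇒ J = (13/27, 5/27)
3. N is the intersection of line EJ and line BS ⇒ N = (0, 5)
4. Q lies on line BE with BQ:QE = 2:3 ⇒ Q = (8/45, 2/9)
through N parallel to EX: direction (5/9, -5/9); meets QS at Z = (-32/27, 167/27)
Z = Q + t·(S−Q) with t = 23/3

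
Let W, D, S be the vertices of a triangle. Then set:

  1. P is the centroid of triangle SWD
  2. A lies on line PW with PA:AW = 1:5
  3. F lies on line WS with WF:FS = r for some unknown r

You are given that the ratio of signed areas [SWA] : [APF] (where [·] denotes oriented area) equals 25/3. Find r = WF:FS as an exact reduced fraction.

r = 3/2

Assign W = (0, 0), D = (1, 0), S = (0, 1) — the answer is frame-independent, so this choice is without loss of generality.
1. P is the centroid of triangle SWD ⇒ P = (1/3, 1/3)
2. A lies on line PW with PA:AW = 1:5 ⇒ A = (5/18, 5/18)
3. With WF:FS = r, write λ = r/(r+1) so F = W + λ·(S−W); F is affine-linear in λ
Every point depending on F is an affine combination of F and λ-independent points, so each such coordinate is linear in λ; the λ² term in each signed area is a multiple of (S−W)×(S−W) = 0, so 2·[SWA] and 2·[APF] are each linear in λ. Evaluating at λ=0 and λ=1:
  2·[SWA] = 5/18,   2·[APF] = 1/18·λ
So [SWA]:[APF] = (5/18) / (1/18·λ). Setting this equal to 25/3:
  5/18 = 25/3·(1/18·λ)  ⇒  λ = 3/5
Then r = λ/(1−λ) = (3/5)/(2/5) = 3/2. Check: with r = 3/2, F = (0, 3/5) and [SWA]:[APF] = 25/3 as required.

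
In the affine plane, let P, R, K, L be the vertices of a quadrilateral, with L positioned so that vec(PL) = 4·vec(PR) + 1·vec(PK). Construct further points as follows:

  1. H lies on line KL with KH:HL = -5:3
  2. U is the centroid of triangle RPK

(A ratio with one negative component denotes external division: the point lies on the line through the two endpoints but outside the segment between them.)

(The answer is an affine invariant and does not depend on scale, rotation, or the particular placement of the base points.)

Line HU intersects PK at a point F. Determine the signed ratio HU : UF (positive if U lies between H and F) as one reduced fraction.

HU:UF = 29

Set P = (0, 0), R = (1, 0), K = (0, 1), L = (4, 1); any affine frame gives the same invariant.
1. H lies on line KL with KH:HL = -5:3 ⇒ H = (10, 1)
2. U is the centroid of triangle RPK ⇒ U = (1/3, 1/3)
line HU meets PK at F = (0, 9/29)
U = H + t·(F−H) with t = 29/30, so HU:UF = 29/30:1/30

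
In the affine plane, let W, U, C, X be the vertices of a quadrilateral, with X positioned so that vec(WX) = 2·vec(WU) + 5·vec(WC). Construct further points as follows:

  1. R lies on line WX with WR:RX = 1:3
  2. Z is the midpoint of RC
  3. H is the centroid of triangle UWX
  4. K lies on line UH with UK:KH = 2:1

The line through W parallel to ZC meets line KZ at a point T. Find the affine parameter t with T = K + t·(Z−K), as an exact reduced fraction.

Set W = (0, 0), U = (1, 0), C = (0, 1), X = (2, 5); any affine frame gives the same invariant.
1. R lies on line WX with WR:RX = 1:3 ⇒ R = (1/2, 5/4)
2. Z is the midpoint of RC ⇒ Z = (1/4, 9/8)
3. H is the centroid of triangle UWX ⇒ H = (1, 5/3)
4. K lies on line UH with UK:KH = 2:1 ⇒ K = (1, 10/9)
through W parallel to ZC: direction (-1/4, -1/8); meets KZ at T = (61/28, 61/56)
T = K + t·(Z−K) with t = -11/7

t = -11/7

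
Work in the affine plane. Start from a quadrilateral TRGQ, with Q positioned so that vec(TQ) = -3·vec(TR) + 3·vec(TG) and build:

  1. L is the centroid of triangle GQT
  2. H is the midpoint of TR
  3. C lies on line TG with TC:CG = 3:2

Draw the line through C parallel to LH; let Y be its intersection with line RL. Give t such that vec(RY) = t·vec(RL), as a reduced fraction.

Set T = (0, 0), R = (1, 0), G = (0, 1), Q = (-3, 3); any affine frame gives the same invariant.
1. L is the centroid of triangle GQT ⇒ L = (-1, 4/3)
2. H is the midpoint of TR ⇒ H = (1/2, 0)
3. C lies on line TG with TC:CG = 3:2 ⇒ C = (0, 3/5)
through C parallel to LH: direction (3/2, -4/3); meets RL at Y = (-3/10, 13/15)
Y = R + t·(L−R) with t = 13/20

t = 13/20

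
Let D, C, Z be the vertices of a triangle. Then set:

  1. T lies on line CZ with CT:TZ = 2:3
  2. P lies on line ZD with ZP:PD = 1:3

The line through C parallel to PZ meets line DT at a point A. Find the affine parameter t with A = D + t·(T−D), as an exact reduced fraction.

t = 5/3

Set D = (0, 0), C = (1, 0), Z = (0, 1); any affine frame gives the same invariant.
1. T lies on line CZ with CT:TZ = 2:3 ⇒ T = (3/5, 2/5)
2. P lies on line ZD with ZP:PD = 1:3 ⇒ P = (0, 3/4)
through C parallel to PZ: direction (0, 1/4); meets DT at A = (1, 2/3)
A = D + t·(T−D) with t = 5/3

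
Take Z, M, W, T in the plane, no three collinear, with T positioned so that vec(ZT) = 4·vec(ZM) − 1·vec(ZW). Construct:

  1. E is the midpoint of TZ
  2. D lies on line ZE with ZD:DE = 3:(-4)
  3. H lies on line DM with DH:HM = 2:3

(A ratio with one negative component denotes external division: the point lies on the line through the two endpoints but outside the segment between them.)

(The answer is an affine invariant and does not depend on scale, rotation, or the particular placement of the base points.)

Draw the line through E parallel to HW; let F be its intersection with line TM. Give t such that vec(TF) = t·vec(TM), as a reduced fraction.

Set Z = (0, 0), M = (1, 0), W = (0, 1), T = (4, -1); any affine frame gives the same invariant.
1. E is the midpoint of TZ ⇒ E = (2, -1/2)
2. D lies on line ZE with ZD:DE = 3:(-4) ⇒ D = (-6, 3/2)
3. H lies on line DM with DH:HM = 2:3 ⇒ H = (-16/5, 9/10)
through E parallel to HW: direction (16/5, 1/10); meets TM at F = (86/35, -17/35)
F = T + t·(M−T) with t = 18/35

t = 18/35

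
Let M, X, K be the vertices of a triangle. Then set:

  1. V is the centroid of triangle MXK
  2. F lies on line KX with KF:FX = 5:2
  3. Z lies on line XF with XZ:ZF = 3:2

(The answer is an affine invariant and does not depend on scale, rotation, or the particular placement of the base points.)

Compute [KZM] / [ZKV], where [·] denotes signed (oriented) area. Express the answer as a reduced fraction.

[KZM]:[ZKV] = -3

Work in coordinates with M = (0, 0), X = (1, 0), K = (0, 1).
1. V is the centroid of triangle MXK ⇒ V = (1/3, 1/3)
2. F lies on line KX with KF:FX = 5:2 ⇒ F = (5/7, 2/7)
3. Z lies on line XF with XZ:ZF = 3:2 ⇒ Z = (29/35, 6/35)
2·[KZM] = -29/35, 2·[ZKV] = 29/105
[KZM]:[ZKV] = -29/35:29/105 = -3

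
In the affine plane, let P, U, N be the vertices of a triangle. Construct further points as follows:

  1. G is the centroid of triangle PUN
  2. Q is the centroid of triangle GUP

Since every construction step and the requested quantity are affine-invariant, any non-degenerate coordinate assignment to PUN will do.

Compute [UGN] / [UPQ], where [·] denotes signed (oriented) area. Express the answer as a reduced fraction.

Work in coordinates with P = (0, 0), U = (1, 0), N = (0, 1).
1. G is the centroid of triangle PUN ⇒ G = (1/3, 1/3)
2. Q is the centroid of triangle GUP ⇒ Q = (4/9, 1/9)
2·[UGN] = -1/3, 2·[UPQ] = -1/9
[UGN]:[UPQ] = -1/3:-1/9 = 3

[UGN]:[UPQ] = 3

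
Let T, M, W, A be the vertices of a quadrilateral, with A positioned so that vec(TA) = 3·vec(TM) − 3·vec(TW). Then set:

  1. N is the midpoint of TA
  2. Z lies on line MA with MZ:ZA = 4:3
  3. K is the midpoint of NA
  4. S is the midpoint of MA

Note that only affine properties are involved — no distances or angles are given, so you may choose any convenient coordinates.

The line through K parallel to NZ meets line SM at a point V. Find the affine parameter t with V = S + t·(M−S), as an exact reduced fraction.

Choose coordinates T = (0, 0), M = (1, 0), W = (0, 1), A = (3, -3).
1. N is the midpoint of TA ⇒ N = (3/2, -3/2)
2. Z lies on line MA with MZ:ZA = 4:3 ⇒ Z = (15/7, -12/7)
3. K is the midpoint of NA ⇒ K = (9/4, -9/4)
4. S is the midpoint of MA ⇒ S = (2, -3/2)
through K parallel to NZ: direction (9/14, -3/14); meets SM at V = (18/7, -33/14)
V = S + t·(M−S) with t = -4/7

t = -4/7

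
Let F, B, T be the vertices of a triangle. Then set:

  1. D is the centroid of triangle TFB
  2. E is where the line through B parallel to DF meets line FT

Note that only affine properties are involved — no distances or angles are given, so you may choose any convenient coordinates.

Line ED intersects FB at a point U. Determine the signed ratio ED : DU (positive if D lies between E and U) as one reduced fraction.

Work in coordinates with F = (0, 0), B = (1, 0), T = (0, 1).
1. D is the centroid of triangle TFB ⇒ D = (1/3, 1/3)
2. E is where the line through B parallel to DF meets line FT ⇒ E = (0, -1)
line ED meets FB at U = (1/4, 0)
D = E + t·(U−E) with t = 4/3, so ED:DU = 4/3:-1/3

ED:DU = -4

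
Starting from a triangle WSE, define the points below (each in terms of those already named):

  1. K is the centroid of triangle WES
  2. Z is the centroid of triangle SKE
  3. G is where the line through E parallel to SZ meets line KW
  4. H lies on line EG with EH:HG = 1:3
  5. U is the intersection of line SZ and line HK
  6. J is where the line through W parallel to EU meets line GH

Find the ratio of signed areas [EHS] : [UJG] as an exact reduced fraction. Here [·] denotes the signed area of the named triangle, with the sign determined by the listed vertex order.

Work in coordinates with W = (0, 0), S = (1, 0), E = (0, 1).
1. K is the centroid of triangle WES ⇒ K = (1/3, 1/3)
2. Z is the centroid of triangle SKE ⇒ Z = (4/9, 4/9)
3. G is where the line through E parallel to SZ meets line KW ⇒ G = (5/9, 5/9)
4. H lies on line EG with EH:HG = 1:3 ⇒ H = (5/36, 8/9)
5. U is the intersection of line SZ and line HK ⇒ U = (17/72, 11/18)
6. J is where the line through W parallel to EU meets line GH ⇒ J = (-85/72, 35/18)
2·[EHS] = -1/36, 2·[UJG] = -25/72
[EHS]:[UJG] = -1/36:-25/72 = 2/25

[EHS]:[UJG] = 2/25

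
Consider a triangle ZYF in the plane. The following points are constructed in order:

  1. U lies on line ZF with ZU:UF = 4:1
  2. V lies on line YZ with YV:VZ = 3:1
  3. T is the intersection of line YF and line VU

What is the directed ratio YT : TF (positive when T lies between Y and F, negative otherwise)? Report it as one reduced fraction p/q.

Choose coordinates Z = (0, 0), Y = (1, 0), F = (0, 1).
1. U lies on line ZF with ZU:UF = 4:1 ⇒ U = (0, 4/5)
2. V lies on line YZ with YV:VZ = 3:1 ⇒ V = (1/4, 0)
3. T is the intersection of line YF and line VU ⇒ T = (-1/11, 12/11)
T = Y + t·(F−Y) with t = 12/11, so YT:TF = t:(1−t) = 12/11:-1/11

YT:TF = -12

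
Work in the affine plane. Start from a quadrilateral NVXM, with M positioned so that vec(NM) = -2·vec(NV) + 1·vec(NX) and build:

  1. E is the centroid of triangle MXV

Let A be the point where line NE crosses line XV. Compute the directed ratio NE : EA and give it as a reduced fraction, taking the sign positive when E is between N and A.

NE:EA = 1/2

Assign N = (0, 0), V = (1, 0), X = (0, 1), M = (-2, 1) — the answer is frame-independent, so this choice is without loss of generality.
1. E is the centroid of triangle MXV ⇒ E = (-1/3, 2/3)
line NE meets XV at A = (-1, 2)
E = N + t·(A−N) with t = 1/3, so NE:EA = 1/3:2/3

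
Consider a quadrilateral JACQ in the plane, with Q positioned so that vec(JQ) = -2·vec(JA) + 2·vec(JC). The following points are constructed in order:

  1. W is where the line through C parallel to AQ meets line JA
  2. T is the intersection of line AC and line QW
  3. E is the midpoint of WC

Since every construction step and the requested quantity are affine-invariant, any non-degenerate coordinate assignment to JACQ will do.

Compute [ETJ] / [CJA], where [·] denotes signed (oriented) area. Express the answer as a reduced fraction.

[ETJ]:[CJA] = 1/3

Choose coordinates J = (0, 0), A = (1, 0), C = (0, 1), Q = (-2, 2).
1. W is where the line through C parallel to AQ meets line JA ⇒ W = (3/2, 0)
2. T is the intersection of line AC and line QW ⇒ T = (1/3, 2/3)
3. E is the midpoint of WC ⇒ E = (3/4, 1/2)
2·[ETJ] = 1/3, 2·[CJA] = 1
[ETJ]:[CJA] = 1/3:1 = 1/3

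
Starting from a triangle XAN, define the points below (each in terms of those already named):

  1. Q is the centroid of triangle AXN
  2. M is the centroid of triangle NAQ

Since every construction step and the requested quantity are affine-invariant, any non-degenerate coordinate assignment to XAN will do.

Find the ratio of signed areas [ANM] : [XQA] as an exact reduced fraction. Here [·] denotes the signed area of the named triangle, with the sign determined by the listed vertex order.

Work in coordinates with X = (0, 0), A = (1, 0), N = (0, 1).
1. Q is the centroid of triangle AXN ⇒ Q = (1/3, 1/3)
2. M is the centroid of triangle NAQ ⇒ M = (4/9, 4/9)
2·[ANM] = 1/9, 2·[XQA] = -1/3
[ANM]:[XQA] = 1/9:-1/3 = -1/3

[ANM]:[XQA] = -1/3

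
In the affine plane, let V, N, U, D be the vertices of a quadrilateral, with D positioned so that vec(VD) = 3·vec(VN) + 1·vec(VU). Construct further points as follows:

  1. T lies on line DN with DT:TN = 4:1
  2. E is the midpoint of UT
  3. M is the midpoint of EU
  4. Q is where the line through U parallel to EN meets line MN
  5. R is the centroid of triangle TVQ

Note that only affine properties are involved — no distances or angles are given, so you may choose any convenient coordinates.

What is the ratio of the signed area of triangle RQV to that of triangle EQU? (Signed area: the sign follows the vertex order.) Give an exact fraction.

Set V = (0, 0), N = (1, 0), U = (0, 1), D = (3, 1); any affine frame gives the same invariant.
1. T lies on line DN with DT:TN = 4:1 ⇒ T = (7/5, 1/5)
2. E is the midpoint of UT ⇒ E = (7/10, 3/5)
3. M is the midpoint of EU ⇒ M = (7/20, 4/5)
4. Q is where the line through U parallel to EN meets line MN ⇒ Q = (-3/10, 8/5)
5. R is the centroid of triangle TVQ ⇒ R = (11/30, 3/5)
2·[RQV] = 23/30, 2·[EQU] = 3/10
[RQV]:[EQU] = 23/30:3/10 = 23/9

[RQV]:[EQU] = 23/9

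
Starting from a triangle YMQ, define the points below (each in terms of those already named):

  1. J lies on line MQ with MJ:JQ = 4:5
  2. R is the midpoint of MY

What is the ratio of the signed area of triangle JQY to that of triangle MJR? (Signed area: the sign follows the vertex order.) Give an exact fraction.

Choose coordinates Y = (0, 0), M = (1, 0), Q = (0, 1).
1. J lies on line MQ with MJ:JQ = 4:5 ⇒ J = (5/9, 4/9)
2. R is the midpoint of MY ⇒ R = (1/2, 0)
2·[JQY] = 5/9, 2·[MJR] = 2/9
[JQY]:[MJR] = 5/9:2/9 = 5/2

[JQY]:[MJR] = 5/2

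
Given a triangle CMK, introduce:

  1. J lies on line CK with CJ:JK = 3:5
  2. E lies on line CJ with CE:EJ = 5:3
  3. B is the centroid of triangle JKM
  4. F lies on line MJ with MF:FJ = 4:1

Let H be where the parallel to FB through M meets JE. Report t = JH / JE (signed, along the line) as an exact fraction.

Choose coordinates C = (0, 0), M = (1, 0), K = (0, 1).
1. J lies on line CK with CJ:JK = 3:5 ⇒ J = (0, 3/8)
2. E lies on line CJ with CE:EJ = 5:3 ⇒ E = (0, 15/64)
3. B is the centroid of triangle JKM ⇒ B = (1/3, 11/24)
4. F lies on line MJ with MF:FJ = 4:1 ⇒ F = (1/5, 3/10)
through M parallel to FB: direction (2/15, 19/120); meets JE at H = (0, -19/16)
H = J + t·(E−J) with t = 100/9

t = 100/9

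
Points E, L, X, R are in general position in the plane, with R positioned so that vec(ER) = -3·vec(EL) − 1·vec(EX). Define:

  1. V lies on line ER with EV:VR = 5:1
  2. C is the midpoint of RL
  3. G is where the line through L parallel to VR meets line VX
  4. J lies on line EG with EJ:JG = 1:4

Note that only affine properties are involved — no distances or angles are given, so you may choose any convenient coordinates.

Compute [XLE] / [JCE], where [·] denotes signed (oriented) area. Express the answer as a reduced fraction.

[XLE]:[JCE] = -45/2

Set E = (0, 0), L = (1, 0), X = (0, 1), R = (-3, -1); any affine frame gives the same invariant.
1. V lies on line ER with EV:VR = 5:1 ⇒ V = (-5/2, -5/6)
2. C is the midpoint of RL ⇒ C = (-1, -1/2)
3. G is where the line through L parallel to VR meets line VX ⇒ G = (-10/3, -13/9)
4. J lies on line EG with EJ:JG = 1:4 ⇒ J = (-2/3, -13/45)
2·[XLE] = -1, 2·[JCE] = 2/45
[XLE]:[JCE] = -1:2/45 = -45/2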